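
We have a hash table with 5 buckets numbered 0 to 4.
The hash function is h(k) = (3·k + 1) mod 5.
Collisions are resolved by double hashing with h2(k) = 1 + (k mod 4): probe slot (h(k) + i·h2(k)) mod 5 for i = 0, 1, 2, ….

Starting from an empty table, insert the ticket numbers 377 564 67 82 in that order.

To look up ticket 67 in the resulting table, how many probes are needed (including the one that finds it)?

Insert 377: h=2, slot 2 empty -> index 2.
Insert 564: h=3, slot 3 empty -> index 3.
Insert 67: h=2, h2=4, slot 2 occupied -> index 1.
Insert 82: h=2, h2=3, slot 2 occupied -> index 0.
Table: [82, 67, 377, 564, ∅]
Lookup 67: h=2, h2=4, probe 2,1 → found at 1.

2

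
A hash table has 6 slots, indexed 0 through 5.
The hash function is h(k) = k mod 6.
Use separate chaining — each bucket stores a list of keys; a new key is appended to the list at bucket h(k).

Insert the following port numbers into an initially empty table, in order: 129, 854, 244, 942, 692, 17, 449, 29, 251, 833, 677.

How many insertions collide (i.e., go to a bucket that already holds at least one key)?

129 -> bucket 3
854 -> bucket 2
244 -> bucket 4
942 -> bucket 0
692 -> bucket 2 (collision)
17 -> bucket 5
449 -> bucket 5 (collision)
29 -> bucket 5 (collision)
251 -> bucket 5 (collision)
833 -> bucket 5 (collision)
677 -> bucket 5 (collision)
Final buckets:
0: 942
1: ∅
2: 854 -> 692
3: 129
4: 244
5: 17 -> 449 -> 29 -> 251 -> 833 -> 677

6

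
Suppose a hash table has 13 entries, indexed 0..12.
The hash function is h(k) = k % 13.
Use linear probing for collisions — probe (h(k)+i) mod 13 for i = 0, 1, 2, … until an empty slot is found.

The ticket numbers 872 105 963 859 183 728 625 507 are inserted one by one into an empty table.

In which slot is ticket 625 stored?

Insert 872: h=1, slot 1 empty -> index 1.
Insert 105: h=1, slot 1 occupied -> index 2.
Insert 963: h=1, slots 1,2 occupied -> index 3.
Insert 859: h=1, slots 1,2,3 occupied -> index 4.
Insert 183: h=1, slots 1,2,3,4 occupied -> index 5.
Insert 728: h=0, slot 0 empty -> index 0.
Insert 625: h=1, slots 1,2,3,4,5 occupied -> index 6.
Insert 507: h=0, slots 0,1,2,3,4,5,6 occupied -> index 7.
Table: [728, 872, 105, 963, 859, 183, 625, 507, ., ., ., ., .]

6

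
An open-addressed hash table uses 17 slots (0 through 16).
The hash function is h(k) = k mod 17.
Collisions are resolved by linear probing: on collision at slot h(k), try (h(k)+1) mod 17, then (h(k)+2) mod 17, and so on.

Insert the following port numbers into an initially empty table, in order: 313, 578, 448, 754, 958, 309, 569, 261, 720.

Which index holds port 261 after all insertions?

11

Insert 313: h=7, slot 7 empty → index 7.
Insert 578: h=0, slot 0 empty → index 0.
Insert 448: h=6, slot 6 empty → index 6.
Insert 754: h=6, slots 6,7 occupied → index 8.
Insert 958: h=6, slots 6,7,8 occupied → index 9.
Insert 309: h=3, slot 3 empty → index 3.
Insert 569: h=8, slots 8,9 occupied → index 10.
Insert 261: h=6, slots 6,7,8,9,10 occupied → index 11.
Insert 720: h=6, slots 6,7,8,9,10,11 occupied → index 12.
Table: [578, -, -, 309, -, -, 448, 313, 754, 958, 569, 261, 720, -, -, -, -]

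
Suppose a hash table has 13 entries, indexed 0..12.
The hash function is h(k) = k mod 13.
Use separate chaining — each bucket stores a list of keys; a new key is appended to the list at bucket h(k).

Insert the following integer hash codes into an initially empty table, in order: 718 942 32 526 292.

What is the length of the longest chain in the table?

718 -> bucket 3
942 -> bucket 6
32 -> bucket 6 (collision)
526 -> bucket 6 (collision)
292 -> bucket 6 (collision)
Final buckets:
0: .
1: .
2: .
3: 718
4: .
5: .
6: 942 -> 32 -> 526 -> 292
7: .
8: .
9: .
10: .
11: .
12: .

4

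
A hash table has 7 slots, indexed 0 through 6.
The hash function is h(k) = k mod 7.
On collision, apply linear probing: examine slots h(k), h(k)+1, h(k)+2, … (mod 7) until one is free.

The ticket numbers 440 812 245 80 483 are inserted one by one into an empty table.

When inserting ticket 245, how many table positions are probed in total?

2

440 hashes to 6; slot 6 is free => place at 6.
812 hashes to 0; slot 0 is free => place at 0.
245 hashes to 0; 0 taken => place at 1.
80 hashes to 3; slot 3 is free => place at 3.
483 hashes to 0; 0,1 taken => place at 2.
Table: [812, 245, 483, 80, _, _, 440]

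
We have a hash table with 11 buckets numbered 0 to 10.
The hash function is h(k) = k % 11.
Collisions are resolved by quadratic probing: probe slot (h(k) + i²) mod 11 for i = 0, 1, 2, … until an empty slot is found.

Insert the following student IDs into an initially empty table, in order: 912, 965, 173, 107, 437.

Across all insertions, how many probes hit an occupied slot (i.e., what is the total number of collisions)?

6

912 hashes to 10; slot 10 is free -> place at 10.
965 hashes to 8; slot 8 is free -> place at 8.
173 hashes to 8; 8 taken -> place at 9.
107 hashes to 8; 8,9 taken -> place at 1.
437 hashes to 8; 8,9,1 taken -> place at 6.
Table: [—, 107, —, —, —, —, 437, —, 965, 173, 912]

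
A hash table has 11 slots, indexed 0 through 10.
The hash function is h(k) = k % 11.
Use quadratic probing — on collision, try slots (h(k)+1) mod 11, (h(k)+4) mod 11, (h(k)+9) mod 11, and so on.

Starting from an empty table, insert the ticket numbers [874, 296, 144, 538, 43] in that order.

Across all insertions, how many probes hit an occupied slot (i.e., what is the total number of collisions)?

874: h=5 → slot 5
296: h=10 → slot 10
144: h=1 → slot 1
538: h=10, probe 10,0 → slot 0
43: h=10, probe 10,0,3 → slot 3
Table: [538, 144, —, 43, —, 874, —, —, —, —, 296]

3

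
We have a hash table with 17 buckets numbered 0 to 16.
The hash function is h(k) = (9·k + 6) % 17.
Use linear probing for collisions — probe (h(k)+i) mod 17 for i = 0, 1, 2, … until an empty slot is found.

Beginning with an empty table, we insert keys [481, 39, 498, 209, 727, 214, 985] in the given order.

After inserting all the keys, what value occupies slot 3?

209

Insert 481: h=0, slot 0 empty -> index 0.
Insert 39: h=0, slot 0 occupied -> index 1.
Insert 498: h=0, slots 0,1 occupied -> index 2.
Insert 209: h=0, slots 0,1,2 occupied -> index 3.
Insert 727: h=4, slot 4 empty -> index 4.
Insert 214: h=11, slot 11 empty -> index 11.
Insert 985: h=14, slot 14 empty -> index 14.
Table: [481, 39, 498, 209, 727, ∅, ∅, ∅, ∅, ∅, ∅, 214, ∅, ∅, 985, ∅, ∅]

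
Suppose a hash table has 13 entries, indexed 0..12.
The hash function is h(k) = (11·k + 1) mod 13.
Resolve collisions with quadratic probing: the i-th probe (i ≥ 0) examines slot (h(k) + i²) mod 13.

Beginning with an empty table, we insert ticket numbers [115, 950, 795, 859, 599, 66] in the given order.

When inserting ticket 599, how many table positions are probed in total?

3

115 hashes to 5; slot 5 is free -> place at 5.
950 hashes to 12; slot 12 is free -> place at 12.
795 hashes to 10; slot 10 is free -> place at 10.
859 hashes to 12; 12 taken -> place at 0.
599 hashes to 12; 12,0 taken -> place at 3.
66 hashes to 12; 12,0,3 taken -> place at 8.
Table: [859, -, -, 599, -, 115, -, -, 66, -, 795, -, 950]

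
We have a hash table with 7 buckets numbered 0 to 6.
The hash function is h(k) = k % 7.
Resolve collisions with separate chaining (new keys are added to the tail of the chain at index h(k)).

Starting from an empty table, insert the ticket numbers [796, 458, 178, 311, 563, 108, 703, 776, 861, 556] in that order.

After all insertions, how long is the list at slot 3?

796 -> bucket 5
458 -> bucket 3
178 -> bucket 3 (collision)
311 -> bucket 3 (collision)
563 -> bucket 3 (collision)
108 -> bucket 3 (collision)
703 -> bucket 3 (collision)
776 -> bucket 6
861 -> bucket 0
556 -> bucket 3 (collision)
Final buckets:
0: 861
1: -
2: -
3: 458 -> 178 -> 311 -> 563 -> 108 -> 703 -> 556
4: -
5: 796
6: 776

7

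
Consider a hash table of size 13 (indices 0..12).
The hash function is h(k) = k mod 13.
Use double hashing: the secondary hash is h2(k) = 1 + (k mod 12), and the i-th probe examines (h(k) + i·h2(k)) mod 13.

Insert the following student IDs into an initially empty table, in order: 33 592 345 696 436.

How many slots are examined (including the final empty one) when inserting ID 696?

33: h=7 -> slot 7
592: h=7, h2=5, probe 7,12 -> slot 12
345: h=7, h2=10, probe 7,4 -> slot 4
696: h=7, h2=1, probe 7,8 -> slot 8
436: h=7, h2=5, probe 7,12,4,9 -> slot 9
Table: [∅, ∅, ∅, ∅, 345, ∅, ∅, 33, 696, 436, ∅, ∅, 592]

2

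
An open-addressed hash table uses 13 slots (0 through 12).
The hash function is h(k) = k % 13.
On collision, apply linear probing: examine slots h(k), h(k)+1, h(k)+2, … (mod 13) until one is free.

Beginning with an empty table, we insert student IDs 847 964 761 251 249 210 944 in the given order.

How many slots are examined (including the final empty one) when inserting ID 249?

847 hashes to 2; slot 2 is free => place at 2.
964 hashes to 2; 2 taken => place at 3.
761 hashes to 7; slot 7 is free => place at 7.
251 hashes to 4; slot 4 is free => place at 4.
249 hashes to 2; 2,3,4 taken => place at 5.
210 hashes to 2; 2,3,4,5 taken => place at 6.
944 hashes to 8; slot 8 is free => place at 8.
Table: [., ., 847, 964, 251, 249, 210, 761, 944, ., ., ., .]

4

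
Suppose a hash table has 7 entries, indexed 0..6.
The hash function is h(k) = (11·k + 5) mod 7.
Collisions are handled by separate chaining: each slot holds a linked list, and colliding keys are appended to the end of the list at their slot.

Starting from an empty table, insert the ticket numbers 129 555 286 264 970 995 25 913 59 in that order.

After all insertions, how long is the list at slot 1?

Insert 129: h=3, bucket 3 empty -> new chain.
Insert 555: h=6, bucket 6 empty -> new chain.
Insert 286: h=1, bucket 1 empty -> new chain.
Insert 264: h=4, bucket 4 empty -> new chain.
Insert 970: h=0, bucket 0 empty -> new chain.
Insert 995: h=2, bucket 2 empty -> new chain.
Insert 25: h=0, bucket 0 nonempty -> append to chain.
Insert 913: h=3, bucket 3 nonempty -> append to chain.
Insert 59: h=3, bucket 3 nonempty -> append to chain.
Final buckets:
0: 970 -> 25
1: 286
2: 995
3: 129 -> 913 -> 59
4: 264
5: —
6: 555

1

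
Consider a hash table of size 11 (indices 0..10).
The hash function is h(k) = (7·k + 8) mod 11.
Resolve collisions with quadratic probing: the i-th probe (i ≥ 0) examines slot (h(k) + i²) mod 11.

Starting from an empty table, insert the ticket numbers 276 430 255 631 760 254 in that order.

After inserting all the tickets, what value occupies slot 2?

Insert 276: h=4, slot 4 empty => index 4.
Insert 430: h=4, slot 4 occupied => index 5.
Insert 255: h=0, slot 0 empty => index 0.
Insert 631: h=3, slot 3 empty => index 3.
Insert 760: h=4, slots 4,5 occupied => index 8.
Insert 254: h=4, slots 4,5,8 occupied => index 2.
Table: [255, -, 254, 631, 276, 430, -, -, 760, -, -]

254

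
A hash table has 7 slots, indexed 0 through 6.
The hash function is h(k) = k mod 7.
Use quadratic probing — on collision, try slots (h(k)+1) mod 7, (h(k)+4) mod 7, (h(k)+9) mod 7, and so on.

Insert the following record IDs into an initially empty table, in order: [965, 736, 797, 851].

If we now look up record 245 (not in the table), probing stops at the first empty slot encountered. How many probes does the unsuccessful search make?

965: h=6 → slot 6
736: h=1 → slot 1
797: h=6, probe 6,0 → slot 0
851: h=4 → slot 4
Table: [797, 736, -, -, 851, -, 965]
Lookup 245: h=0, probe 0,1,4,2 → slot 2 empty, not found.

4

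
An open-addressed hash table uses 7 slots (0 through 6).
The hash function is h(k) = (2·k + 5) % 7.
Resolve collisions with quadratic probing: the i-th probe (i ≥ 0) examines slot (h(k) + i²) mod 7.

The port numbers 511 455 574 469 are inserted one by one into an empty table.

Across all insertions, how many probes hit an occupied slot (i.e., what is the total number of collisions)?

511: h=5 => slot 5
455: h=5, probe 5,6 => slot 6
574: h=5, probe 5,6,2 => slot 2
469: h=5, probe 5,6,2,0 => slot 0
Table: [469, ., 574, ., ., 511, 455]

6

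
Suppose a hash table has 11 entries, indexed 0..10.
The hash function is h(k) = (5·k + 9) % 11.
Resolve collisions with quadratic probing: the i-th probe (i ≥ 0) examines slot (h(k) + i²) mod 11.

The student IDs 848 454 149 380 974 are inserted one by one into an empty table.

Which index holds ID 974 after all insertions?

Insert 848: h=3, slot 3 empty => index 3.
Insert 454: h=2, slot 2 empty => index 2.
Insert 149: h=6, slot 6 empty => index 6.
Insert 380: h=6, slot 6 occupied => index 7.
Insert 974: h=6, slots 6,7 occupied => index 10.
Table: [-, -, 454, 848, -, -, 149, 380, -, -, 974]

10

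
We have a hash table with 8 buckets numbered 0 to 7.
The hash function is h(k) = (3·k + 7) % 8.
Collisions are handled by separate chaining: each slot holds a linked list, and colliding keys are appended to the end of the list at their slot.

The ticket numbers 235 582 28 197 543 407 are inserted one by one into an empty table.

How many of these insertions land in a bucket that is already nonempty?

235 -> bucket 0
582 -> bucket 1
28 -> bucket 3
197 -> bucket 6
543 -> bucket 4
407 -> bucket 4 (collision)
Final buckets:
0: 235
1: 582
2: —
3: 28
4: 543 -> 407
5: —
6: 197
7: —

1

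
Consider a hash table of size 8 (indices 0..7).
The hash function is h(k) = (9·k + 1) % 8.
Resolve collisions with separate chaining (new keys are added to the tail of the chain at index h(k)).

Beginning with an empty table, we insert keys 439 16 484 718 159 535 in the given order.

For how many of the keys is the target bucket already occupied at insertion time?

439 -> bucket 0
16 -> bucket 1
484 -> bucket 5
718 -> bucket 7
159 -> bucket 0 (collision)
535 -> bucket 0 (collision)
Final buckets:
0: 439 -> 159 -> 535
1: 16
2: ∅
3: ∅
4: ∅
5: 484
6: ∅
7: 718

2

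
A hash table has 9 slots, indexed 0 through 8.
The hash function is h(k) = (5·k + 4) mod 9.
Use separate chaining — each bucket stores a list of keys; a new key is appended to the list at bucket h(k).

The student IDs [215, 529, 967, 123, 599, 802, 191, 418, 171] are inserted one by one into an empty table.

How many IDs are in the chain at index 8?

Insert 215: h=8, bucket 8 empty → new chain.
Insert 529: h=3, bucket 3 empty → new chain.
Insert 967: h=6, bucket 6 empty → new chain.
Insert 123: h=7, bucket 7 empty → new chain.
Insert 599: h=2, bucket 2 empty → new chain.
Insert 802: h=0, bucket 0 empty → new chain.
Insert 191: h=5, bucket 5 empty → new chain.
Insert 418: h=6, bucket 6 nonempty → append to chain.
Insert 171: h=4, bucket 4 empty → new chain.
Final buckets:
0: 802
1: —
2: 599
3: 529
4: 171
5: 191
6: 967 -> 418
7: 123
8: 215

1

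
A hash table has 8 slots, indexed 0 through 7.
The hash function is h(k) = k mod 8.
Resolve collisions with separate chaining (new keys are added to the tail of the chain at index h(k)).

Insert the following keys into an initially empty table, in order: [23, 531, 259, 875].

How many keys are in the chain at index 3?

23 → bucket 7
531 → bucket 3
259 → bucket 3 (collision)
875 → bucket 3 (collision)
Final buckets:
0: .
1: .
2: .
3: 531 -> 259 -> 875
4: .
5: .
6: .
7: 23

3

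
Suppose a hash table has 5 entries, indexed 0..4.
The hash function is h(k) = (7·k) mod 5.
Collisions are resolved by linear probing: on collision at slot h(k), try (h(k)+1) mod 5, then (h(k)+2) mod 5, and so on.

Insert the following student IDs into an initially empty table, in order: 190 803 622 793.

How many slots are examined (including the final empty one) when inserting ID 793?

190: h=0 => slot 0
803: h=1 => slot 1
622: h=4 => slot 4
793: h=1, probe 1,2 => slot 2
Table: [190, 803, 793, -, 622]

2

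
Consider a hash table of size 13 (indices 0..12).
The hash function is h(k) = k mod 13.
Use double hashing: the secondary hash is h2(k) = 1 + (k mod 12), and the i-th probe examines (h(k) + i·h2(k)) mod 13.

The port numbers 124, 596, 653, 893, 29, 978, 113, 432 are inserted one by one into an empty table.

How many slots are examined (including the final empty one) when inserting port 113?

124: h=7 => slot 7
596: h=11 => slot 11
653: h=3 => slot 3
893: h=9 => slot 9
29: h=3, h2=6, probe 3,9,2 => slot 2
978: h=3, h2=7, probe 3,10 => slot 10
113: h=9, h2=6, probe 9,2,8 => slot 8
432: h=3, h2=1, probe 3,4 => slot 4
Table: [_, _, 29, 653, 432, _, _, 124, 113, 893, 978, 596, _]

3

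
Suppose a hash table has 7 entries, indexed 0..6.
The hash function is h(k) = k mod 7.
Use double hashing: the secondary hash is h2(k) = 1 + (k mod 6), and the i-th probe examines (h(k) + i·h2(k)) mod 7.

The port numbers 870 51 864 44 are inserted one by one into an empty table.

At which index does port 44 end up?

Insert 870: h=2, slot 2 empty => index 2.
Insert 51: h=2, h2=4, slot 2 occupied => index 6.
Insert 864: h=3, slot 3 empty => index 3.
Insert 44: h=2, h2=3, slot 2 occupied => index 5.
Table: [., ., 870, 864, ., 44, 51]

5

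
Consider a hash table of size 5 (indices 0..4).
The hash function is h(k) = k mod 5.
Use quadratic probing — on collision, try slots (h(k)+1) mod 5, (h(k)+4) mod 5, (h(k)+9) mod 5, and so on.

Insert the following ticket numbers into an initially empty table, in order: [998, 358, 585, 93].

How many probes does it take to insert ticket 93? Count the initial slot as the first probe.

3

998 hashes to 3; slot 3 is free → place at 3.
358 hashes to 3; 3 taken → place at 4.
585 hashes to 0; slot 0 is free → place at 0.
93 hashes to 3; 3,4 taken → place at 2.
Table: [585, -, 93, 998, 358]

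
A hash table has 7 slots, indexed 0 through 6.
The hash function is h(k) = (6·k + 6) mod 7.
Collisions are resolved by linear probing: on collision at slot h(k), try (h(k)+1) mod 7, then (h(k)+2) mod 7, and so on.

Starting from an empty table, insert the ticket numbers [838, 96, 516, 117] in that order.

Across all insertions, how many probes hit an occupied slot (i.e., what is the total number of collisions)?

838 hashes to 1; slot 1 is free → place at 1.
96 hashes to 1; 1 taken → place at 2.
516 hashes to 1; 1,2 taken → place at 3.
117 hashes to 1; 1,2,3 taken → place at 4.
Table: [∅, 838, 96, 516, 117, ∅, ∅]

6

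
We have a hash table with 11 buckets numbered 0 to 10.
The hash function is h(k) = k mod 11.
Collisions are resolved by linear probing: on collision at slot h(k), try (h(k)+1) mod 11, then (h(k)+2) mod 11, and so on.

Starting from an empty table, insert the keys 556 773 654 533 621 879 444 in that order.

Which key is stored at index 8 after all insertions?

621

Insert 556: h=6, slot 6 empty => index 6.
Insert 773: h=3, slot 3 empty => index 3.
Insert 654: h=5, slot 5 empty => index 5.
Insert 533: h=5, slots 5,6 occupied => index 7.
Insert 621: h=5, slots 5,6,7 occupied => index 8.
Insert 879: h=10, slot 10 empty => index 10.
Insert 444: h=4, slot 4 empty => index 4.
Table: [—, —, —, 773, 444, 654, 556, 533, 621, —, 879]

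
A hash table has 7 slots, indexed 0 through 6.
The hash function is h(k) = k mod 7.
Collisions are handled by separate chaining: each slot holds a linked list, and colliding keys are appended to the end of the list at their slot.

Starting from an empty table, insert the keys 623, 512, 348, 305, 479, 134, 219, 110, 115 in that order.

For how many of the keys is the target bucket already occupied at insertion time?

3

Insert 623: h=0, bucket 0 empty → new chain.
Insert 512: h=1, bucket 1 empty → new chain.
Insert 348: h=5, bucket 5 empty → new chain.
Insert 305: h=4, bucket 4 empty → new chain.
Insert 479: h=3, bucket 3 empty → new chain.
Insert 134: h=1, bucket 1 nonempty → append to chain.
Insert 219: h=2, bucket 2 empty → new chain.
Insert 110: h=5, bucket 5 nonempty → append to chain.
Insert 115: h=3, bucket 3 nonempty → append to chain.
Final buckets:
0: 623
1: 512 -> 134
2: 219
3: 479 -> 115
4: 305
5: 348 -> 110
6: -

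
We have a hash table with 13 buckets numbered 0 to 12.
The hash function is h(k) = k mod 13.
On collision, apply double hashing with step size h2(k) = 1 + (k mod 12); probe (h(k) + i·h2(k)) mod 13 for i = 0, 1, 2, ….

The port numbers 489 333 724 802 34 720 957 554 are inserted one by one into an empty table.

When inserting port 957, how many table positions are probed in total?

3

Insert 489: h=8, slot 8 empty => index 8.
Insert 333: h=8, h2=10, slot 8 occupied => index 5.
Insert 724: h=9, slot 9 empty => index 9.
Insert 802: h=9, h2=11, slot 9 occupied => index 7.
Insert 34: h=8, h2=11, slot 8 occupied => index 6.
Insert 720: h=5, h2=1, slots 5,6,7,8,9 occupied => index 10.
Insert 957: h=8, h2=10, slots 8,5 occupied => index 2.
Insert 554: h=8, h2=3, slot 8 occupied => index 11.
Table: [_, _, 957, _, _, 333, 34, 802, 489, 724, 720, 554, _]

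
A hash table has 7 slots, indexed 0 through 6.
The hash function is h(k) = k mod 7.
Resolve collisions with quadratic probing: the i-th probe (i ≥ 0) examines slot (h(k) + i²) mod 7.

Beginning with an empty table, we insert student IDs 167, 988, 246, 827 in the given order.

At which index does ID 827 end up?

167: h=6 -> slot 6
988: h=1 -> slot 1
246: h=1, probe 1,2 -> slot 2
827: h=1, probe 1,2,5 -> slot 5
Table: [-, 988, 246, -, -, 827, 167]

5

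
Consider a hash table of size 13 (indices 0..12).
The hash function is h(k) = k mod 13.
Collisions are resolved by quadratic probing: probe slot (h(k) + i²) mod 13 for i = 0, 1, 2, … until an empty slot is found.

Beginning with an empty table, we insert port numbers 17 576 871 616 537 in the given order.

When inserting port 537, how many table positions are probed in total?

3

17 hashes to 4; slot 4 is free => place at 4.
576 hashes to 4; 4 taken => place at 5.
871 hashes to 0; slot 0 is free => place at 0.
616 hashes to 5; 5 taken => place at 6.
537 hashes to 4; 4,5 taken => place at 8.
Table: [871, _, _, _, 17, 576, 616, _, 537, _, _, _, _]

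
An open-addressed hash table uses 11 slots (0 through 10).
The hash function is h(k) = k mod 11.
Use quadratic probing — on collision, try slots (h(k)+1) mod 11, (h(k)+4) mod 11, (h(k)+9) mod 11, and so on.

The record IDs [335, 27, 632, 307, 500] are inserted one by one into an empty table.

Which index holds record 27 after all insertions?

6

335: h=5 => slot 5
27: h=5, probe 5,6 => slot 6
632: h=5, probe 5,6,9 => slot 9
307: h=10 => slot 10
500: h=5, probe 5,6,9,3 => slot 3
Table: [-, -, -, 500, -, 335, 27, -, -, 632, 307]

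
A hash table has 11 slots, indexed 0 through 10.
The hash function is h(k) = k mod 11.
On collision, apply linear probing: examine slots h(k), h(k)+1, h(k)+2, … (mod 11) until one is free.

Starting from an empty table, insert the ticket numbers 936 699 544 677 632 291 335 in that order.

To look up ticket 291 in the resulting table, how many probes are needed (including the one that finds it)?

936: h=1 -> slot 1
699: h=6 -> slot 6
544: h=5 -> slot 5
677: h=6, probe 6,7 -> slot 7
632: h=5, probe 5,6,7,8 -> slot 8
291: h=5, probe 5,6,7,8,9 -> slot 9
335: h=5, probe 5,6,7,8,9,10 -> slot 10
Table: [—, 936, —, —, —, 544, 699, 677, 632, 291, 335]
Lookup 291: h=5, probe 5,6,7,8,9 → found at 9.

5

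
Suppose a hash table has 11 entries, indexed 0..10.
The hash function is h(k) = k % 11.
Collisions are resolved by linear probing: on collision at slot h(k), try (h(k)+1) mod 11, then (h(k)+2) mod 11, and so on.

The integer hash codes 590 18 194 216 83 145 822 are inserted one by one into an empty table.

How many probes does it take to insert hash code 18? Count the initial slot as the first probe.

2

590 hashes to 7; slot 7 is free -> place at 7.
18 hashes to 7; 7 taken -> place at 8.
194 hashes to 7; 7,8 taken -> place at 9.
216 hashes to 7; 7,8,9 taken -> place at 10.
83 hashes to 6; slot 6 is free -> place at 6.
145 hashes to 2; slot 2 is free -> place at 2.
822 hashes to 8; 8,9,10 taken -> place at 0.
Table: [822, —, 145, —, —, —, 83, 590, 18, 194, 216]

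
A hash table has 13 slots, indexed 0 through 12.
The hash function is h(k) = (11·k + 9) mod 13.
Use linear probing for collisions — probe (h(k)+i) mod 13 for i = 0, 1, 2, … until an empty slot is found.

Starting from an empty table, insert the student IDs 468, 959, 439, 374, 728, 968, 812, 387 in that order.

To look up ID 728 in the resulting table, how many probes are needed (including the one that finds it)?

2

468 hashes to 9; slot 9 is free => place at 9.
959 hashes to 2; slot 2 is free => place at 2.
439 hashes to 2; 2 taken => place at 3.
374 hashes to 2; 2,3 taken => place at 4.
728 hashes to 9; 9 taken => place at 10.
968 hashes to 10; 10 taken => place at 11.
812 hashes to 10; 10,11 taken => place at 12.
387 hashes to 2; 2,3,4 taken => place at 5.
Table: [., ., 959, 439, 374, 387, ., ., ., 468, 728, 968, 812]
Lookup 728: h=9, probe 9,10 → found at 10.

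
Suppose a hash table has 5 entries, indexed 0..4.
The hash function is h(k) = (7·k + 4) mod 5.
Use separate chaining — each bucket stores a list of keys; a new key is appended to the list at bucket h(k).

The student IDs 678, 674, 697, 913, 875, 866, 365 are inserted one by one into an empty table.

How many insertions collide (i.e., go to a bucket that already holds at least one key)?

678 → bucket 0
674 → bucket 2
697 → bucket 3
913 → bucket 0 (collision)
875 → bucket 4
866 → bucket 1
365 → bucket 4 (collision)
Final buckets:
0: 678 -> 913
1: 866
2: 674
3: 697
4: 875 -> 365

2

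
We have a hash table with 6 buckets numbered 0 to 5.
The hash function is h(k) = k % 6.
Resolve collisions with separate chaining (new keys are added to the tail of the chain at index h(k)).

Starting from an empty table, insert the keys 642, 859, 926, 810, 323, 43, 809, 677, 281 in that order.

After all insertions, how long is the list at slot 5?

4

Insert 642: h=0, bucket 0 empty -> new chain.
Insert 859: h=1, bucket 1 empty -> new chain.
Insert 926: h=2, bucket 2 empty -> new chain.
Insert 810: h=0, bucket 0 nonempty -> append to chain.
Insert 323: h=5, bucket 5 empty -> new chain.
Insert 43: h=1, bucket 1 nonempty -> append to chain.
Insert 809: h=5, bucket 5 nonempty -> append to chain.
Insert 677: h=5, bucket 5 nonempty -> append to chain.
Insert 281: h=5, bucket 5 nonempty -> append to chain.
Final buckets:
0: 642 -> 810
1: 859 -> 43
2: 926
3: ∅
4: ∅
5: 323 -> 809 -> 677 -> 281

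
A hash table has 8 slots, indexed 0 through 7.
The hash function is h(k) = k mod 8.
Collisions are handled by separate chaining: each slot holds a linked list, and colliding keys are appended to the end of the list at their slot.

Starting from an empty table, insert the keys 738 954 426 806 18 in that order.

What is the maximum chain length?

4

738 -> bucket 2
954 -> bucket 2 (collision)
426 -> bucket 2 (collision)
806 -> bucket 6
18 -> bucket 2 (collision)
Final buckets:
0: ∅
1: ∅
2: 738 -> 954 -> 426 -> 18
3: ∅
4: ∅
5: ∅
6: 806
7: ∅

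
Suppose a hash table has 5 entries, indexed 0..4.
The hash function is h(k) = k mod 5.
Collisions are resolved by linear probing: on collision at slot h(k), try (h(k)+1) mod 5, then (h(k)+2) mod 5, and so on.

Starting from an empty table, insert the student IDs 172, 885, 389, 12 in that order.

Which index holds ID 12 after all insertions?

Insert 172: h=2, slot 2 empty -> index 2.
Insert 885: h=0, slot 0 empty -> index 0.
Insert 389: h=4, slot 4 empty -> index 4.
Insert 12: h=2, slot 2 occupied -> index 3.
Table: [885, _, 172, 12, 389]

3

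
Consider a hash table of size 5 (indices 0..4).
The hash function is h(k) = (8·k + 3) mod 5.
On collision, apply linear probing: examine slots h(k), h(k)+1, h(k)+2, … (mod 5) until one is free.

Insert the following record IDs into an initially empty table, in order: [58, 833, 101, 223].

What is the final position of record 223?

Insert 58: h=2, slot 2 empty -> index 2.
Insert 833: h=2, slot 2 occupied -> index 3.
Insert 101: h=1, slot 1 empty -> index 1.
Insert 223: h=2, slots 2,3 occupied -> index 4.
Table: [-, 101, 58, 833, 223]

4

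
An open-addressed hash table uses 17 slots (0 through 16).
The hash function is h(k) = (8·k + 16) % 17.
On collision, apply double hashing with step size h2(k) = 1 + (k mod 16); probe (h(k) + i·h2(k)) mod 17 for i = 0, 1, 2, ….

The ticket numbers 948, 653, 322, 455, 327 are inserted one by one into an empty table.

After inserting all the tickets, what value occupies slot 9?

455

Insert 948: h=1, slot 1 empty -> index 1.
Insert 653: h=4, slot 4 empty -> index 4.
Insert 322: h=8, slot 8 empty -> index 8.
Insert 455: h=1, h2=8, slot 1 occupied -> index 9.
Insert 327: h=14, slot 14 empty -> index 14.
Table: [∅, 948, ∅, ∅, 653, ∅, ∅, ∅, 322, 455, ∅, ∅, ∅, ∅, 327, ∅, ∅]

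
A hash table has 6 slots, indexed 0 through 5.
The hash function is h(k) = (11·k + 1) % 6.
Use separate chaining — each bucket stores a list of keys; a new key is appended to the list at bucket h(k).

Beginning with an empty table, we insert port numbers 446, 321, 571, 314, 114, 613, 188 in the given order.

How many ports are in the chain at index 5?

Insert 446: h=5, bucket 5 empty -> new chain.
Insert 321: h=4, bucket 4 empty -> new chain.
Insert 571: h=0, bucket 0 empty -> new chain.
Insert 314: h=5, bucket 5 nonempty -> append to chain.
Insert 114: h=1, bucket 1 empty -> new chain.
Insert 613: h=0, bucket 0 nonempty -> append to chain.
Insert 188: h=5, bucket 5 nonempty -> append to chain.
Final buckets:
0: 571 -> 613
1: 114
2: .
3: .
4: 321
5: 446 -> 314 -> 188

3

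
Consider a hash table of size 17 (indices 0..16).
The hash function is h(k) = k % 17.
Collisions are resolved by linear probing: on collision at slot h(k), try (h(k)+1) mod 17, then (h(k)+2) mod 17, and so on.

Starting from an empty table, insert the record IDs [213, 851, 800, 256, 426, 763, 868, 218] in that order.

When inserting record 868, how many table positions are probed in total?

Insert 213: h=9, slot 9 empty → index 9.
Insert 851: h=1, slot 1 empty → index 1.
Insert 800: h=1, slot 1 occupied → index 2.
Insert 256: h=1, slots 1,2 occupied → index 3.
Insert 426: h=1, slots 1,2,3 occupied → index 4.
Insert 763: h=15, slot 15 empty → index 15.
Insert 868: h=1, slots 1,2,3,4 occupied → index 5.
Insert 218: h=14, slot 14 empty → index 14.
Table: [-, 851, 800, 256, 426, 868, -, -, -, 213, -, -, -, -, 218, 763, -]

5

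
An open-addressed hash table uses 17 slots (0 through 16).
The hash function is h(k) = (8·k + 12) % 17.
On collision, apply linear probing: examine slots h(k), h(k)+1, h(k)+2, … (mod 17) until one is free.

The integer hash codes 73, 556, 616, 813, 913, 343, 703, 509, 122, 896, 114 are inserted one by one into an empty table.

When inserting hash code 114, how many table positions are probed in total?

Insert 73: h=1, slot 1 empty => index 1.
Insert 556: h=6, slot 6 empty => index 6.
Insert 616: h=10, slot 10 empty => index 10.
Insert 813: h=5, slot 5 empty => index 5.
Insert 913: h=6, slot 6 occupied => index 7.
Insert 343: h=2, slot 2 empty => index 2.
Insert 703: h=9, slot 9 empty => index 9.
Insert 509: h=4, slot 4 empty => index 4.
Insert 122: h=2, slot 2 occupied => index 3.
Insert 896: h=6, slots 6,7 occupied => index 8.
Insert 114: h=6, slots 6,7,8,9,10 occupied => index 11.
Table: [_, 73, 343, 122, 509, 813, 556, 913, 896, 703, 616, 114, _, _, _, _, _]

6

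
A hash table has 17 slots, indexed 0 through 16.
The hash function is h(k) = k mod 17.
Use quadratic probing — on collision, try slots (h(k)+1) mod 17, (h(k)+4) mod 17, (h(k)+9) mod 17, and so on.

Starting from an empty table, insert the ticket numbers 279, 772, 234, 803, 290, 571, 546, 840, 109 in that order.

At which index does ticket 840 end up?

279 hashes to 7; slot 7 is free -> place at 7.
772 hashes to 7; 7 taken -> place at 8.
234 hashes to 13; slot 13 is free -> place at 13.
803 hashes to 4; slot 4 is free -> place at 4.
290 hashes to 1; slot 1 is free -> place at 1.
571 hashes to 10; slot 10 is free -> place at 10.
546 hashes to 2; slot 2 is free -> place at 2.
840 hashes to 7; 7,8 taken -> place at 11.
109 hashes to 7; 7,8,11 taken -> place at 16.
Table: [—, 290, 546, —, 803, —, —, 279, 772, —, 571, 840, —, 234, —, —, 109]

11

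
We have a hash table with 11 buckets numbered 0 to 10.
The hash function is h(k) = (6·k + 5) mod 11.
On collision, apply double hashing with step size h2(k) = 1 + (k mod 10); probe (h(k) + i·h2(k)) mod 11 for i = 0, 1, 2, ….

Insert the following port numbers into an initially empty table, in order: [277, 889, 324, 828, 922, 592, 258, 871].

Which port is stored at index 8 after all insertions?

871

277 hashes to 6; slot 6 is free => place at 6.
889 hashes to 4; slot 4 is free => place at 4.
324 hashes to 2; slot 2 is free => place at 2.
828 hashes to 1; slot 1 is free => place at 1.
922 hashes to 4, h2=3; 4 taken => place at 7.
592 hashes to 4, h2=3; 4,7 taken => place at 10.
258 hashes to 2, h2=9; 2 taken => place at 0.
871 hashes to 6, h2=2; 6 taken => place at 8.
Table: [258, 828, 324, ., 889, ., 277, 922, 871, ., 592]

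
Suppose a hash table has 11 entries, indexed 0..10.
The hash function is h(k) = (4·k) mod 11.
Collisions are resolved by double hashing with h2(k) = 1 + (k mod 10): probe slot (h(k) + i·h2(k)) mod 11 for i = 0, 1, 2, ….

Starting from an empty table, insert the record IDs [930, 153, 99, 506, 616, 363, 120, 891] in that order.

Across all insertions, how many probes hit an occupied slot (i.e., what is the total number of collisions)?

930: h=2 => slot 2
153: h=7 => slot 7
99: h=0 => slot 0
506: h=0, h2=7, probe 0,7,3 => slot 3
616: h=0, h2=7, probe 0,7,3,10 => slot 10
363: h=0, h2=4, probe 0,4 => slot 4
120: h=7, h2=1, probe 7,8 => slot 8
891: h=0, h2=2, probe 0,2,4,6 => slot 6
Table: [99, ., 930, 506, 363, ., 891, 153, 120, ., 616]

10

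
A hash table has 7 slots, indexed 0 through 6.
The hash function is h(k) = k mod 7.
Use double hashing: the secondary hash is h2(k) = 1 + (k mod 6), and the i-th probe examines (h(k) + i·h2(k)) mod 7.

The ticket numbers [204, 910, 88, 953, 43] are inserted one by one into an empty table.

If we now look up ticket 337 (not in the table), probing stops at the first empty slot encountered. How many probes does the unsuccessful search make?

204: h=1 => slot 1
910: h=0 => slot 0
88: h=4 => slot 4
953: h=1, h2=6, probe 1,0,6 => slot 6
43: h=1, h2=2, probe 1,3 => slot 3
Table: [910, 204, —, 43, 88, —, 953]
Lookup 337: h=1, h2=2, probe 1,3,5 → slot 5 empty, not found.

3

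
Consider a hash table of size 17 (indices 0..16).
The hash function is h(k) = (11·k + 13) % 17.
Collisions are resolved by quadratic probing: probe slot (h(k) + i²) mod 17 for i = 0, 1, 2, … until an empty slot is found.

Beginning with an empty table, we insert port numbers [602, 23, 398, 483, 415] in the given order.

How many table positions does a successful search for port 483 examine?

602: h=5 → slot 5
23: h=11 → slot 11
398: h=5, probe 5,6 → slot 6
483: h=5, probe 5,6,9 → slot 9
415: h=5, probe 5,6,9,14 → slot 14
Table: [∅, ∅, ∅, ∅, ∅, 602, 398, ∅, ∅, 483, ∅, 23, ∅, ∅, 415, ∅, ∅]
Lookup 483: h=5, probe 5,6,9 → found at 9.

3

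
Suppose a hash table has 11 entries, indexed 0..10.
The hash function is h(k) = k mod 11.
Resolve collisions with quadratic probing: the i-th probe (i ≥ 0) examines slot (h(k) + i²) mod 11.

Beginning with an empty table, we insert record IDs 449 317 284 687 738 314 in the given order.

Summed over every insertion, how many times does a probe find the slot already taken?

3

Insert 449: h=9, slot 9 empty -> index 9.
Insert 317: h=9, slot 9 occupied -> index 10.
Insert 284: h=9, slots 9,10 occupied -> index 2.
Insert 687: h=5, slot 5 empty -> index 5.
Insert 738: h=1, slot 1 empty -> index 1.
Insert 314: h=6, slot 6 empty -> index 6.
Table: [∅, 738, 284, ∅, ∅, 687, 314, ∅, ∅, 449, 317]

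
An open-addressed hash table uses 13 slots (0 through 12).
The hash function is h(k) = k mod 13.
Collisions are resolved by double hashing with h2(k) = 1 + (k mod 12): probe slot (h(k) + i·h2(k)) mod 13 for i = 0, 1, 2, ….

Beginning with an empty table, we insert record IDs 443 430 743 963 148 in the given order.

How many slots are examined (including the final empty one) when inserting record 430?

2

443: h=1 -> slot 1
430: h=1, h2=11, probe 1,12 -> slot 12
743: h=2 -> slot 2
963: h=1, h2=4, probe 1,5 -> slot 5
148: h=5, h2=5, probe 5,10 -> slot 10
Table: [_, 443, 743, _, _, 963, _, _, _, _, 148, _, 430]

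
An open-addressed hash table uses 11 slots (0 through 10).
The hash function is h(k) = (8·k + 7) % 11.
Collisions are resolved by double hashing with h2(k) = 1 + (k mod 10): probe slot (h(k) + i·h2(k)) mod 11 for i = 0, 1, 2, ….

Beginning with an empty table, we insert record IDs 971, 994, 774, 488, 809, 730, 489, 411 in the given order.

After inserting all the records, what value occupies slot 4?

488

971 hashes to 9; slot 9 is free -> place at 9.
994 hashes to 6; slot 6 is free -> place at 6.
774 hashes to 6, h2=5; 6 taken -> place at 0.
488 hashes to 6, h2=9; 6 taken -> place at 4.
809 hashes to 0, h2=10; 0 taken -> place at 10.
730 hashes to 6, h2=1; 6 taken -> place at 7.
489 hashes to 3; slot 3 is free -> place at 3.
411 hashes to 6, h2=2; 6 taken -> place at 8.
Table: [774, ∅, ∅, 489, 488, ∅, 994, 730, 411, 971, 809]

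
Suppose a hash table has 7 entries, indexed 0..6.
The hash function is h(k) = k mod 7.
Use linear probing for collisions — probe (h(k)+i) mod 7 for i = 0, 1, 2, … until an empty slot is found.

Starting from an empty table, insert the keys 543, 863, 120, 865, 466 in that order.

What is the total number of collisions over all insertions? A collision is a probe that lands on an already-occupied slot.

3

Insert 543: h=4, slot 4 empty => index 4.
Insert 863: h=2, slot 2 empty => index 2.
Insert 120: h=1, slot 1 empty => index 1.
Insert 865: h=4, slot 4 occupied => index 5.
Insert 466: h=4, slots 4,5 occupied => index 6.
Table: [—, 120, 863, —, 543, 865, 466]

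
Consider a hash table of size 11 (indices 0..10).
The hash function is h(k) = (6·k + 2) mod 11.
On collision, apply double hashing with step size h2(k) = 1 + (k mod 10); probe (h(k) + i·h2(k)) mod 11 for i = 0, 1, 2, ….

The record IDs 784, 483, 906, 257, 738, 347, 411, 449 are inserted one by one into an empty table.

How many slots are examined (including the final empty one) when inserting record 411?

784 hashes to 9; slot 9 is free => place at 9.
483 hashes to 7; slot 7 is free => place at 7.
906 hashes to 4; slot 4 is free => place at 4.
257 hashes to 4, h2=8; 4 taken => place at 1.
738 hashes to 8; slot 8 is free => place at 8.
347 hashes to 5; slot 5 is free => place at 5.
411 hashes to 4, h2=2; 4 taken => place at 6.
449 hashes to 1, h2=10; 1 taken => place at 0.
Table: [449, 257, ∅, ∅, 906, 347, 411, 483, 738, 784, ∅]

2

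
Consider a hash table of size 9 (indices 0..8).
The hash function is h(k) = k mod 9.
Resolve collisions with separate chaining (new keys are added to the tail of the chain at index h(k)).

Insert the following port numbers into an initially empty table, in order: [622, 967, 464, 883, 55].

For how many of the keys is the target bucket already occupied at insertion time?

2

622 → bucket 1
967 → bucket 4
464 → bucket 5
883 → bucket 1 (collision)
55 → bucket 1 (collision)
Final buckets:
0: _
1: 622 -> 883 -> 55
2: _
3: _
4: 967
5: 464
6: _
7: _
8: _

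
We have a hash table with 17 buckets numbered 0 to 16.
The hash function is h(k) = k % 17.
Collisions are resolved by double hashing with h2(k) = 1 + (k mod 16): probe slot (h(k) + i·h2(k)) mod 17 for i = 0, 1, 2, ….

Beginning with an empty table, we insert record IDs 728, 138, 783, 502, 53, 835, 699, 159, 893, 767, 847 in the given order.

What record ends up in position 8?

Insert 728: h=14, slot 14 empty → index 14.
Insert 138: h=2, slot 2 empty → index 2.
Insert 783: h=1, slot 1 empty → index 1.
Insert 502: h=9, slot 9 empty → index 9.
Insert 53: h=2, h2=6, slot 2 occupied → index 8.
Insert 835: h=2, h2=4, slot 2 occupied → index 6.
Insert 699: h=2, h2=12, slots 2,14,9 occupied → index 4.
Insert 159: h=6, h2=16, slot 6 occupied → index 5.
Insert 893: h=9, h2=14, slots 9,6 occupied → index 3.
Insert 767: h=2, h2=16, slots 2,1 occupied → index 0.
Insert 847: h=14, h2=16, slot 14 occupied → index 13.
Table: [767, 783, 138, 893, 699, 159, 835, _, 53, 502, _, _, _, 847, 728, _, _]

53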